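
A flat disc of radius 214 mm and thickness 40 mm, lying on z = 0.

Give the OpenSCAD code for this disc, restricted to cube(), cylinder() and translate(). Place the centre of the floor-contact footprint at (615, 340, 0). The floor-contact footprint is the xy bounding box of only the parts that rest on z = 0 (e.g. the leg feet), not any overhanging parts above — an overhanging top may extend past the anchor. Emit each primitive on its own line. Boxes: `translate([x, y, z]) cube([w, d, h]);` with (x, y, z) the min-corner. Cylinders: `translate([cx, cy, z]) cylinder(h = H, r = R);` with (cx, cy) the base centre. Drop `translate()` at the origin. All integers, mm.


translate([615, 340, 0]) cylinder(h = 40, r = 214);


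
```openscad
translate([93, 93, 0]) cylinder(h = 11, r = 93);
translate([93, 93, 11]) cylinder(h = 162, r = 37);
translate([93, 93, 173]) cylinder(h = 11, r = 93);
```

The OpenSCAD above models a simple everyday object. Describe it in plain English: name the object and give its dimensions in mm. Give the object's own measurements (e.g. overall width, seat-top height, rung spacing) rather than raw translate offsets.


A spool: two coaxial disc flanges of radius 93 mm and thickness 11 mm, joined by a core cylinder of radius 37 mm and height 162 mm. The lower flange rests on z = 0 and the three cylinders share a vertical axis.


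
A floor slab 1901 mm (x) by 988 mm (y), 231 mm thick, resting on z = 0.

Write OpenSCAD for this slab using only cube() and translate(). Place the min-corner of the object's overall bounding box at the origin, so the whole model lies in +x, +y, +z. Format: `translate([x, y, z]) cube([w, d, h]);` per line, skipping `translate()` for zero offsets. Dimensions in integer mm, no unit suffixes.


cube([1901, 988, 231]);


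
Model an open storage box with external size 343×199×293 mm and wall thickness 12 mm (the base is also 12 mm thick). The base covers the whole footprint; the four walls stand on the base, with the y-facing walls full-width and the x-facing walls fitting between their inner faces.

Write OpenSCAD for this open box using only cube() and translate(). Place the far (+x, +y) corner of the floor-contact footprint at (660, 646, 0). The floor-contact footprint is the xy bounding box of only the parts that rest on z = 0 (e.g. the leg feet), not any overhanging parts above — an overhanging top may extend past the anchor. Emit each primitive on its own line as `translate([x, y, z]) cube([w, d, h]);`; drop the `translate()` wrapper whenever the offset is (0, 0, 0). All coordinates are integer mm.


translate([317, 447, 0]) cube([343, 199, 12]);
translate([317, 447, 12]) cube([343, 12, 281]);
translate([317, 634, 12]) cube([343, 12, 281]);
translate([317, 459, 12]) cube([12, 175, 281]);
translate([648, 459, 12]) cube([12, 175, 281]);


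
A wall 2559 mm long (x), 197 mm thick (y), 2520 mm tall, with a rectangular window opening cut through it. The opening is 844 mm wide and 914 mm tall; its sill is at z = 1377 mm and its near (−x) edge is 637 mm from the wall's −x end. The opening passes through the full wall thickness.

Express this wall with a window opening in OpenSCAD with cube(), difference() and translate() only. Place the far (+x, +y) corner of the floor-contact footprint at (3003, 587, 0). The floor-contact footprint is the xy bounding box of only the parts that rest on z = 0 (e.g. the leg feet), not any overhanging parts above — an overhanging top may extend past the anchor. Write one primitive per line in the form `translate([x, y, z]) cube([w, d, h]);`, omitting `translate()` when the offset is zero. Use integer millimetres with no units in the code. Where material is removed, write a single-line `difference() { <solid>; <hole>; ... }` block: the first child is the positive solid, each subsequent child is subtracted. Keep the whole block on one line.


difference() { translate([444, 390, 0]) cube([2559, 197, 2520]); translate([1081, 390, 1377]) cube([844, 197, 914]); }


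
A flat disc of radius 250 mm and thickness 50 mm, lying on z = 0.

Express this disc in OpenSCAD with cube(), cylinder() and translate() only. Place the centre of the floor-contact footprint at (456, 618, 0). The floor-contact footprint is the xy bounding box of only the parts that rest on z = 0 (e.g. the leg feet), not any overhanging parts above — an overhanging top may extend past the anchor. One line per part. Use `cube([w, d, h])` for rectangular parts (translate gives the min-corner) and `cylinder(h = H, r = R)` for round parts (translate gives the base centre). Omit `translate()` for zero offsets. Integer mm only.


translate([456, 618, 0]) cylinder(h = 50, r = 250);


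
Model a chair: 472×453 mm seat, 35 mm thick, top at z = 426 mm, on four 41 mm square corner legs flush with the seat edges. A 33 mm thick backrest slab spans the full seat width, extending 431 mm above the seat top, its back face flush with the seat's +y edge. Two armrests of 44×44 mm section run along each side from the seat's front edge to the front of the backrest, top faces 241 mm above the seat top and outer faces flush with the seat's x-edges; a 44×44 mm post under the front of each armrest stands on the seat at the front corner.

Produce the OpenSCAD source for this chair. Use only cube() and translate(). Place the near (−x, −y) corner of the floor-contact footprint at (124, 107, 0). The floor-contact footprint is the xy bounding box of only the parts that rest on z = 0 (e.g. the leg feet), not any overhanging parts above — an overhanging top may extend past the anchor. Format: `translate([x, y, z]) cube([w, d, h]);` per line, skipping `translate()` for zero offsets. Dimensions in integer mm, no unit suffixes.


translate([124, 107, 391]) cube([472, 453, 35]);
translate([124, 107, 0]) cube([41, 41, 391]);
translate([555, 107, 0]) cube([41, 41, 391]);
translate([124, 519, 0]) cube([41, 41, 391]);
translate([555, 519, 0]) cube([41, 41, 391]);
translate([124, 527, 426]) cube([472, 33, 431]);
translate([124, 107, 623]) cube([44, 420, 44]);
translate([552, 107, 623]) cube([44, 420, 44]);
translate([124, 107, 426]) cube([44, 44, 197]);
translate([552, 107, 426]) cube([44, 44, 197]);


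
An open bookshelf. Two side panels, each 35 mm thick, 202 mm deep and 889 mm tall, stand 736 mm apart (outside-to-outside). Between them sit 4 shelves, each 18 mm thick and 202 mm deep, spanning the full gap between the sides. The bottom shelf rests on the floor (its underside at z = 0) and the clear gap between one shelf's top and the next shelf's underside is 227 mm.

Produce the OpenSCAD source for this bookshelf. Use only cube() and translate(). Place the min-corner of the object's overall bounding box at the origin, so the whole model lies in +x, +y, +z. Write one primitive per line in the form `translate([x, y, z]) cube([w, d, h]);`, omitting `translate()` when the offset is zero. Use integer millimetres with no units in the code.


cube([35, 202, 889]);
translate([701, 0, 0]) cube([35, 202, 889]);
translate([35, 0, 0]) cube([666, 202, 18]);
translate([35, 0, 245]) cube([666, 202, 18]);
translate([35, 0, 490]) cube([666, 202, 18]);
translate([35, 0, 735]) cube([666, 202, 18]);


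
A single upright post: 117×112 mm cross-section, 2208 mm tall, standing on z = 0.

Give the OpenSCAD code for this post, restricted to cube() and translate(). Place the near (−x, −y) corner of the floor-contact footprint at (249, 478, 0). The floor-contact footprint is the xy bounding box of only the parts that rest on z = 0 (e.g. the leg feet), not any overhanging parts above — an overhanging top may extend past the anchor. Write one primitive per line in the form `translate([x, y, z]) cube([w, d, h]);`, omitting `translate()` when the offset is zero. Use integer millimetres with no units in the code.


translate([249, 478, 0]) cube([117, 112, 2208]);


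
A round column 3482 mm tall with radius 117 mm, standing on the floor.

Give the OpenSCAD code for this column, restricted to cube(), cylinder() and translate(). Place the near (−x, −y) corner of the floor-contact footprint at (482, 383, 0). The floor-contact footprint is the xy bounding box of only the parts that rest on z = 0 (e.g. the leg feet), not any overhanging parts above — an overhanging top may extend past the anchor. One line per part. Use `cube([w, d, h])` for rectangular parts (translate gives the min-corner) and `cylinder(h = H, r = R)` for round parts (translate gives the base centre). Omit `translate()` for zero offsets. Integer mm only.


translate([599, 500, 0]) cylinder(h = 3482, r = 117);


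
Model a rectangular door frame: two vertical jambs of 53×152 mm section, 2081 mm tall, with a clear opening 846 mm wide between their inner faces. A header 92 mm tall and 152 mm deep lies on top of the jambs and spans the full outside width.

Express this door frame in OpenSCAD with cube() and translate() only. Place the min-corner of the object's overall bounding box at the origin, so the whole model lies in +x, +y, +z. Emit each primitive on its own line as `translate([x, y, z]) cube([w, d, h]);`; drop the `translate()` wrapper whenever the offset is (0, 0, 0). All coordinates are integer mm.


cube([53, 152, 2081]);
translate([899, 0, 0]) cube([53, 152, 2081]);
translate([0, 0, 2081]) cube([952, 152, 92]);


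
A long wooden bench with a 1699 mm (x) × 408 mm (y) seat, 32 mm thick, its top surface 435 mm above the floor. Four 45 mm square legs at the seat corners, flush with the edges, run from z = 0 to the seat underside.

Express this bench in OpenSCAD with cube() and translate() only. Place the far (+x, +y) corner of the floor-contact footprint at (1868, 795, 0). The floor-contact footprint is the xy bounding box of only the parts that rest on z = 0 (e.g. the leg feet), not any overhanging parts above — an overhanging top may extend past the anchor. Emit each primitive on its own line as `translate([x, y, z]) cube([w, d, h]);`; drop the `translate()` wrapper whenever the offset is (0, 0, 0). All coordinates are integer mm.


// leg_h = 435 − 32 = 403
translate([169, 387, 403]) cube([1699, 408, 32]);
translate([169, 387, 0]) cube([45, 45, 403]);
translate([169, 750, 0]) cube([45, 45, 403]);
translate([1823, 387, 0]) cube([45, 45, 403]);
translate([1823, 750, 0]) cube([45, 45, 403]);


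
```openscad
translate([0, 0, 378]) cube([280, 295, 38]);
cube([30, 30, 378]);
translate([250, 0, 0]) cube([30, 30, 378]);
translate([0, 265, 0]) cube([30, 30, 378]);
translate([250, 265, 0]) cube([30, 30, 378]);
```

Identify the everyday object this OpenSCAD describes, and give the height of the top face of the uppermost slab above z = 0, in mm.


A stool. The seat height is 416 mm.

A 280×295×38 slab at z = 378 on four corner posts — a stool. The seat top is 378 + 38 = 416 mm.


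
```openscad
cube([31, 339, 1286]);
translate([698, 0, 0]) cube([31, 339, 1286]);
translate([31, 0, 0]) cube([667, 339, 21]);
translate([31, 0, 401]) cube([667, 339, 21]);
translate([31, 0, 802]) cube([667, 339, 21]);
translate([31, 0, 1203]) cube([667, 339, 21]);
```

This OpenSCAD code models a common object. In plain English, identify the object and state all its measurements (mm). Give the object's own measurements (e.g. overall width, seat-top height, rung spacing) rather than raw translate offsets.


An open bookshelf. Two side panels, each 31 mm thick, 339 mm deep and 1286 mm tall, stand 729 mm apart (outside-to-outside). Between them sit 4 shelves, each 21 mm thick and 339 mm deep, spanning the full gap between the sides. The bottom shelf rests on the floor (its underside at z = 0) and the clear gap between one shelf's top and the next shelf's underside is 380 mm.


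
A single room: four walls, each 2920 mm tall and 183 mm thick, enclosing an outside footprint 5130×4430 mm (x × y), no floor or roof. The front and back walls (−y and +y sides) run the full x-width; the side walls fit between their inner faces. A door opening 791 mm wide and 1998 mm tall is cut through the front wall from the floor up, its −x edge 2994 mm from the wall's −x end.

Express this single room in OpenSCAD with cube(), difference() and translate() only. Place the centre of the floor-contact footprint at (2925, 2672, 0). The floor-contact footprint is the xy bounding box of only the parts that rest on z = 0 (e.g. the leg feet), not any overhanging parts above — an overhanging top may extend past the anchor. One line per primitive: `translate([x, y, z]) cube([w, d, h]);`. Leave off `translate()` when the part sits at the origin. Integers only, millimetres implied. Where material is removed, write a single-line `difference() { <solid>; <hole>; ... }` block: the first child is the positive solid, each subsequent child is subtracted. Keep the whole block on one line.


difference() { translate([360, 457, 0]) cube([5130, 183, 2920]); translate([3354, 457, 0]) cube([791, 183, 1998]); }
translate([360, 4704, 0]) cube([5130, 183, 2920]);
translate([360, 640, 0]) cube([183, 4064, 2920]);
translate([5307, 640, 0]) cube([183, 4064, 2920]);


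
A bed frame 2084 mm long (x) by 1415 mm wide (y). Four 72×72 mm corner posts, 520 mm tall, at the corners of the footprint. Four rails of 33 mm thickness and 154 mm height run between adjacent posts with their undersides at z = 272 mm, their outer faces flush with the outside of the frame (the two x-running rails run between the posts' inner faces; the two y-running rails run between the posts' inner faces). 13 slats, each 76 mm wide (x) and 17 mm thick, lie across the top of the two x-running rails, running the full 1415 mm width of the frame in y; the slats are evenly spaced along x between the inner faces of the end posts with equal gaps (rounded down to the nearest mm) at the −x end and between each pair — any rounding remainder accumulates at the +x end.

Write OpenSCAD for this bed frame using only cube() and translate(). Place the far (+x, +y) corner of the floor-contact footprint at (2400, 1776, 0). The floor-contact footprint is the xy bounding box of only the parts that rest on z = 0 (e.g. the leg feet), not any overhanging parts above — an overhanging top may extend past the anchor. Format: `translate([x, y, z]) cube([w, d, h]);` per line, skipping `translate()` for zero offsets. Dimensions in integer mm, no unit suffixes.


translate([316, 361, 0]) cube([72, 72, 520]);
translate([316, 1704, 0]) cube([72, 72, 520]);
translate([2328, 361, 0]) cube([72, 72, 520]);
translate([2328, 1704, 0]) cube([72, 72, 520]);
translate([388, 361, 272]) cube([1940, 33, 154]);
translate([388, 1743, 272]) cube([1940, 33, 154]);
translate([316, 433, 272]) cube([33, 1271, 154]);
translate([2367, 433, 272]) cube([33, 1271, 154]);
translate([456, 361, 426]) cube([76, 1415, 17]);
translate([600, 361, 426]) cube([76, 1415, 17]);
translate([744, 361, 426]) cube([76, 1415, 17]);
translate([888, 361, 426]) cube([76, 1415, 17]);
translate([1032, 361, 426]) cube([76, 1415, 17]);
translate([1176, 361, 426]) cube([76, 1415, 17]);
translate([1320, 361, 426]) cube([76, 1415, 17]);
translate([1464, 361, 426]) cube([76, 1415, 17]);
translate([1608, 361, 426]) cube([76, 1415, 17]);
translate([1752, 361, 426]) cube([76, 1415, 17]);
translate([1896, 361, 426]) cube([76, 1415, 17]);
translate([2040, 361, 426]) cube([76, 1415, 17]);
translate([2184, 361, 426]) cube([76, 1415, 17]);


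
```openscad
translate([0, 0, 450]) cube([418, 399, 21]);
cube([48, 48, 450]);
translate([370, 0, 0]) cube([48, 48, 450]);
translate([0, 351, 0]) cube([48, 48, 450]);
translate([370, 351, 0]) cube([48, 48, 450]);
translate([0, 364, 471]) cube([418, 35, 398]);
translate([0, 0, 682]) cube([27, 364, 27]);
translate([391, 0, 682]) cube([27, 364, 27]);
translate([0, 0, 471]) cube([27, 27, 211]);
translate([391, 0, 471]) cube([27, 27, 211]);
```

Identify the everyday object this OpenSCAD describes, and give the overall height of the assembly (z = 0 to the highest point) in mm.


A chair. The overall height is 869 mm.

A slab on four corner posts with a tall panel at the back — a chair. The seat slab sits at z = 450 with thickness 21, and the 398 mm backrest starts at the seat top, so the overall height is 450 + 21 + 398 = 869 mm.


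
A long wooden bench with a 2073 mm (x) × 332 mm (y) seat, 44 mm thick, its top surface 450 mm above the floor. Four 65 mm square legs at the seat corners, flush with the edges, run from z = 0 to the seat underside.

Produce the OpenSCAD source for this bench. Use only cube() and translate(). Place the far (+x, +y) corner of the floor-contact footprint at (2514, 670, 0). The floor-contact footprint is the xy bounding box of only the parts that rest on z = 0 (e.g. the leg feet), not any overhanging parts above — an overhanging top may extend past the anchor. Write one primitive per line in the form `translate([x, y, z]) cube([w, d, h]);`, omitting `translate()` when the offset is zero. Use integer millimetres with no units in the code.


translate([441, 338, 406]) cube([2073, 332, 44]);
translate([441, 338, 0]) cube([65, 65, 406]);
translate([441, 605, 0]) cube([65, 65, 406]);
translate([2449, 338, 0]) cube([65, 65, 406]);
translate([2449, 605, 0]) cube([65, 65, 406]);


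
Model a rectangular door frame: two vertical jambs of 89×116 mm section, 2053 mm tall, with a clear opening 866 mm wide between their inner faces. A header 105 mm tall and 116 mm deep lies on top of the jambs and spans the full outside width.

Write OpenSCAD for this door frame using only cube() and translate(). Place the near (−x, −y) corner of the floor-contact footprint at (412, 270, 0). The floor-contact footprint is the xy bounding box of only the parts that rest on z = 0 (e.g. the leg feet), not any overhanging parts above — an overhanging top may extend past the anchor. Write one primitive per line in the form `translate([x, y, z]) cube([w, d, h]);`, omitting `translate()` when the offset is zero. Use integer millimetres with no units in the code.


translate([412, 270, 0]) cube([89, 116, 2053]);
translate([1367, 270, 0]) cube([89, 116, 2053]);
translate([412, 270, 2053]) cube([1044, 116, 105]);


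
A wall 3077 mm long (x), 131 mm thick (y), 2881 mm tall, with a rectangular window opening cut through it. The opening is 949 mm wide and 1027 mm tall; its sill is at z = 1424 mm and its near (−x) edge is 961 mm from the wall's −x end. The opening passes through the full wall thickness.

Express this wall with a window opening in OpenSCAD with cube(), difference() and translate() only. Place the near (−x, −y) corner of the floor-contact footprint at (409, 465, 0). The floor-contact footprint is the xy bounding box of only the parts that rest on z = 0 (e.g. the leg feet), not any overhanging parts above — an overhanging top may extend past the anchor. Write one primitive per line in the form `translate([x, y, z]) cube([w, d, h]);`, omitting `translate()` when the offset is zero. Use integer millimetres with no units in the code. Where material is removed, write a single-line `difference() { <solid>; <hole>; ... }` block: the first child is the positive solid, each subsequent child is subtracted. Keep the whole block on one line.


difference() { translate([409, 465, 0]) cube([3077, 131, 2881]); translate([1370, 465, 1424]) cube([949, 131, 1027]); }


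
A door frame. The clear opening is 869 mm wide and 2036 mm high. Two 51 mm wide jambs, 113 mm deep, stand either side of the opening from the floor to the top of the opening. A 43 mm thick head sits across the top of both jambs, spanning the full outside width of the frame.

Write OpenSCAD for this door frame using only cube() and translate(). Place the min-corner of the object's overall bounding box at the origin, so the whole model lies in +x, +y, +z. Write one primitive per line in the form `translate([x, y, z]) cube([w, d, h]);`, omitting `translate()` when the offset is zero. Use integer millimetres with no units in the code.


cube([51, 113, 2036]);
translate([920, 0, 0]) cube([51, 113, 2036]);
translate([0, 0, 2036]) cube([971, 113, 43]);


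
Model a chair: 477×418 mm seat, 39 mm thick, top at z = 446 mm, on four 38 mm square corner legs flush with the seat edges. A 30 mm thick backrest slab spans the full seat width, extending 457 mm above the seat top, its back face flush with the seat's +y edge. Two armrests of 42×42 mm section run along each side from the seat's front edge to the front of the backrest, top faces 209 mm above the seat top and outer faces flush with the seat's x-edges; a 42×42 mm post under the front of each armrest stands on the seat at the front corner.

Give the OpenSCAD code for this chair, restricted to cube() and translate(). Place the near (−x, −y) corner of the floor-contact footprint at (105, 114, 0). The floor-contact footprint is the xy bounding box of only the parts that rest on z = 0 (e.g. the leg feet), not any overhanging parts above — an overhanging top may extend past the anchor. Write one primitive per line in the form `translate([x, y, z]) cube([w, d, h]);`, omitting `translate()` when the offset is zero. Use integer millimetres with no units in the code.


// leg_h = 446 - 39 = 407
// arm post h = 209 - 42 = 167
translate([105, 114, 407]) cube([477, 418, 39]);
translate([105, 114, 0]) cube([38, 38, 407]);
translate([544, 114, 0]) cube([38, 38, 407]);
translate([105, 494, 0]) cube([38, 38, 407]);
translate([544, 494, 0]) cube([38, 38, 407]);
translate([105, 502, 446]) cube([477, 30, 457]);
translate([105, 114, 613]) cube([42, 388, 42]);
translate([540, 114, 613]) cube([42, 388, 42]);
translate([105, 114, 446]) cube([42, 42, 167]);
translate([540, 114, 446]) cube([42, 42, 167]);


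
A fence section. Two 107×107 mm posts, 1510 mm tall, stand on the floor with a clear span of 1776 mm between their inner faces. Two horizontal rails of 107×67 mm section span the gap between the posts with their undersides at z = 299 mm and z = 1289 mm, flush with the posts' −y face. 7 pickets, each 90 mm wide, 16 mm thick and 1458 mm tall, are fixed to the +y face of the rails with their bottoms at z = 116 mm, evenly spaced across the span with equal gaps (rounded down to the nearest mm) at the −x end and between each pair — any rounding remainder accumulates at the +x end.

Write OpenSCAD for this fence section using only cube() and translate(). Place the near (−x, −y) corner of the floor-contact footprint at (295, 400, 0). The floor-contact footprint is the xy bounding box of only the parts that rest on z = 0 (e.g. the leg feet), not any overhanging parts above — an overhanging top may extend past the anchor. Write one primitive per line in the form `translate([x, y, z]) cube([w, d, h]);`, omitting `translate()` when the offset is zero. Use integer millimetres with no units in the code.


translate([295, 400, 0]) cube([107, 107, 1510]);
translate([2178, 400, 0]) cube([107, 107, 1510]);
translate([402, 400, 299]) cube([1776, 107, 67]);
translate([402, 400, 1289]) cube([1776, 107, 67]);
translate([545, 507, 116]) cube([90, 16, 1458]);
translate([778, 507, 116]) cube([90, 16, 1458]);
translate([1011, 507, 116]) cube([90, 16, 1458]);
translate([1244, 507, 116]) cube([90, 16, 1458]);
translate([1477, 507, 116]) cube([90, 16, 1458]);
translate([1710, 507, 116]) cube([90, 16, 1458]);
translate([1943, 507, 116]) cube([90, 16, 1458]);


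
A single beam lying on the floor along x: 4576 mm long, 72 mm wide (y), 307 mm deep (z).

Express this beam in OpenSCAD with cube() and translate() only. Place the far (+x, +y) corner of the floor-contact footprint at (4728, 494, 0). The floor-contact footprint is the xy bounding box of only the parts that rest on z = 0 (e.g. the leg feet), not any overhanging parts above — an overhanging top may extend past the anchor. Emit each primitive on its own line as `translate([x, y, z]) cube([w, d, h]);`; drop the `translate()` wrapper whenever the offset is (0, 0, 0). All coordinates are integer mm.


translate([152, 422, 0]) cube([4576, 72, 307]);


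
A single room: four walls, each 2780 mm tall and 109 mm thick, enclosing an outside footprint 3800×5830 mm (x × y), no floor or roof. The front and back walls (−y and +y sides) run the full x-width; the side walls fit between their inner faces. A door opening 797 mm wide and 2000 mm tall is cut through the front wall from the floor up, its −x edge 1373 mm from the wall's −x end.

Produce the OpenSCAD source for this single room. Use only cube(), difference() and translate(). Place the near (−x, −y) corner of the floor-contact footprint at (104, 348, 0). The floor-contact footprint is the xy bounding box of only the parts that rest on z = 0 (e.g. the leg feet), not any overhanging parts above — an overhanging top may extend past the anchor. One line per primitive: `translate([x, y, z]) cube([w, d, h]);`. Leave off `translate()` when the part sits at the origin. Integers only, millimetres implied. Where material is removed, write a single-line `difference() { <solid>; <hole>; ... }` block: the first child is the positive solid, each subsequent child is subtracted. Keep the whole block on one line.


difference() { translate([104, 348, 0]) cube([3800, 109, 2780]); translate([1477, 348, 0]) cube([797, 109, 2000]); }
translate([104, 6069, 0]) cube([3800, 109, 2780]);
translate([104, 457, 0]) cube([109, 5612, 2780]);
translate([3795, 457, 0]) cube([109, 5612, 2780]);


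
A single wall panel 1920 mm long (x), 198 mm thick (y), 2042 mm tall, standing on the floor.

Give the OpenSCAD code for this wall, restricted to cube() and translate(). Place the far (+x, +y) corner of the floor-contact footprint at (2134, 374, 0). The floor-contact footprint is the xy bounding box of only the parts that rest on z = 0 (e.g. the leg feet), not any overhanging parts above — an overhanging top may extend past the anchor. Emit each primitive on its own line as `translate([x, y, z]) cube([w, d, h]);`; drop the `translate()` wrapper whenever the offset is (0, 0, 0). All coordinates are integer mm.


translate([214, 176, 0]) cube([1920, 198, 2042]);


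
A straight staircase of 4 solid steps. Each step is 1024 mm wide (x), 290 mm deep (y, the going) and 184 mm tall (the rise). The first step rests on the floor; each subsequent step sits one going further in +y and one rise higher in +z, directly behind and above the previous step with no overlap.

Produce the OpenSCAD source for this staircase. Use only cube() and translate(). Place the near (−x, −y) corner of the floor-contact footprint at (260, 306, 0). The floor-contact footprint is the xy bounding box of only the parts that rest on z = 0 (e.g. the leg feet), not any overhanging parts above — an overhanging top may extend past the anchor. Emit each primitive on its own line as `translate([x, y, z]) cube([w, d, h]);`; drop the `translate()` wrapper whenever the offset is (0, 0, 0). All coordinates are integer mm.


translate([260, 306, 0]) cube([1024, 290, 184]);
translate([260, 596, 184]) cube([1024, 290, 184]);
translate([260, 886, 368]) cube([1024, 290, 184]);
translate([260, 1176, 552]) cube([1024, 290, 184]);


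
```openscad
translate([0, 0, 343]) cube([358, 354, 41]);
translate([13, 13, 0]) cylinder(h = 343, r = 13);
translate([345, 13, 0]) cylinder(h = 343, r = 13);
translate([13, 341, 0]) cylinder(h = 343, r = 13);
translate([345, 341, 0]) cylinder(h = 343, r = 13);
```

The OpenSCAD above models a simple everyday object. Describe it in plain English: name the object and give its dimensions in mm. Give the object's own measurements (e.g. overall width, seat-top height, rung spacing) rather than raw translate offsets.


A simple wooden stool: a rectangular seat 358 mm (x) by 354 mm (y), 41 mm thick, top face at z = 384 mm, on four round legs, each 26 mm in diameter. The legs rest on z = 0, each leg's axis is inset half a diameter from the nearest pair of seat edges (so the leg's bounding box is flush with the corner).


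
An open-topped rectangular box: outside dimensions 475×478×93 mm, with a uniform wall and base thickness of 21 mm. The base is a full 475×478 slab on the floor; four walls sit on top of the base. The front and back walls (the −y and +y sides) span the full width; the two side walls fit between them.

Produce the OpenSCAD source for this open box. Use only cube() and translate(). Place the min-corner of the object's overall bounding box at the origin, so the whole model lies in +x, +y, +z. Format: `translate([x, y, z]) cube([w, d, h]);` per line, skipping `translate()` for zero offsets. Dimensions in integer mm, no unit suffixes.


cube([475, 478, 21]);
translate([0, 0, 21]) cube([475, 21, 72]);
translate([0, 457, 21]) cube([475, 21, 72]);
translate([0, 21, 21]) cube([21, 436, 72]);
translate([454, 21, 21]) cube([21, 436, 72]);


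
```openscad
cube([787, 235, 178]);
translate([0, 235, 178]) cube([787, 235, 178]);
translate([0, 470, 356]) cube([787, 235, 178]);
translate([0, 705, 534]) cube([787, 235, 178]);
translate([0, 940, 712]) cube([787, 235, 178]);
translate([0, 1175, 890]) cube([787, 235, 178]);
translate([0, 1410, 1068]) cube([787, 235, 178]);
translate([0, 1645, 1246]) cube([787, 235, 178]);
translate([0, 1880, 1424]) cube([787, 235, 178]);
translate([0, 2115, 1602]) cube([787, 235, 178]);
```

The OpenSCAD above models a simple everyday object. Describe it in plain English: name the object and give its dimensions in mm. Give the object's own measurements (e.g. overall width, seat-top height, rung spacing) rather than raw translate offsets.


A straight staircase of 10 solid steps. Each step is 787 mm wide (x), 235 mm deep (y, the going) and 178 mm tall (the rise). The first step rests on the floor; each subsequent step sits one going further in +y and one rise higher in +z, directly behind and above the previous step with no overlap.


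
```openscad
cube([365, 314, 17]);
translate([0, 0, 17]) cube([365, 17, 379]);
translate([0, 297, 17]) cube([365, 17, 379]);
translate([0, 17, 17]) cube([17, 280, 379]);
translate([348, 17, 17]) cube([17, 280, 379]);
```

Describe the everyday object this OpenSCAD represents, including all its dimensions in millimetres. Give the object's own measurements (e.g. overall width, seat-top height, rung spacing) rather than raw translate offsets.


An open-topped rectangular box: outside dimensions 365×314×396 mm, with a uniform wall and base thickness of 17 mm. The base is a full 365×314 slab on the floor; four walls sit on top of the base. The front and back walls (the −y and +y sides) span the full width; the two side walls fit between them.


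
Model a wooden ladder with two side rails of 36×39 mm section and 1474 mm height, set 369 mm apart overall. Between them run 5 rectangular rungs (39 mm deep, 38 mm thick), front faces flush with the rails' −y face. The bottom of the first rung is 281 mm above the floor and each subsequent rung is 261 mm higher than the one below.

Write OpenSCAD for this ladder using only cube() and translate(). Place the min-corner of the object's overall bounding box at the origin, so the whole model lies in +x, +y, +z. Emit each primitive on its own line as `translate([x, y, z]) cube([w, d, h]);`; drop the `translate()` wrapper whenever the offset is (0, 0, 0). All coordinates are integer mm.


cube([36, 39, 1474]);
translate([333, 0, 0]) cube([36, 39, 1474]);
translate([36, 0, 281]) cube([297, 39, 38]);
translate([36, 0, 542]) cube([297, 39, 38]);
translate([36, 0, 803]) cube([297, 39, 38]);
translate([36, 0, 1064]) cube([297, 39, 38]);
translate([36, 0, 1325]) cube([297, 39, 38]);


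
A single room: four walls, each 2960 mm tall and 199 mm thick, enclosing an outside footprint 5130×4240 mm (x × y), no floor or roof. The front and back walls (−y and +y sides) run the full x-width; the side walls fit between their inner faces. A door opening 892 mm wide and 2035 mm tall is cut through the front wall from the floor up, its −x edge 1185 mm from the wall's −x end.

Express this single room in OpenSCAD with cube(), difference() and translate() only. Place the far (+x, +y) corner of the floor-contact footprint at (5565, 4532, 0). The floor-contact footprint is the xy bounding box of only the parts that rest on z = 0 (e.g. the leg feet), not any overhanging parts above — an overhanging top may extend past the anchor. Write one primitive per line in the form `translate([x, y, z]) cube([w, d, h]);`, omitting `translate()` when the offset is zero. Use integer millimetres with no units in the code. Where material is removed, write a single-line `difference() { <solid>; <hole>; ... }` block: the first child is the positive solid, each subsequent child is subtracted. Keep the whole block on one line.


difference() { translate([435, 292, 0]) cube([5130, 199, 2960]); translate([1620, 292, 0]) cube([892, 199, 2035]); }
translate([435, 4333, 0]) cube([5130, 199, 2960]);
translate([435, 491, 0]) cube([199, 3842, 2960]);
translate([5366, 491, 0]) cube([199, 3842, 2960]);


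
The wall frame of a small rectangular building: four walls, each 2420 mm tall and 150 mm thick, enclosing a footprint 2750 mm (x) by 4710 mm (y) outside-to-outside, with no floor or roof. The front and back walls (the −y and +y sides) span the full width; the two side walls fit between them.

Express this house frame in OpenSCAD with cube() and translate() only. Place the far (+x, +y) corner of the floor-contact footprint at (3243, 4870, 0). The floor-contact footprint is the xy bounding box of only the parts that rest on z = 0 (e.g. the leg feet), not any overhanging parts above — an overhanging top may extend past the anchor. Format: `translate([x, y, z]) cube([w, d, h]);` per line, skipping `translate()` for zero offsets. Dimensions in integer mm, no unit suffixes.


translate([493, 160, 0]) cube([2750, 150, 2420]);
translate([493, 4720, 0]) cube([2750, 150, 2420]);
translate([493, 310, 0]) cube([150, 4410, 2420]);
translate([3093, 310, 0]) cube([150, 4410, 2420]);


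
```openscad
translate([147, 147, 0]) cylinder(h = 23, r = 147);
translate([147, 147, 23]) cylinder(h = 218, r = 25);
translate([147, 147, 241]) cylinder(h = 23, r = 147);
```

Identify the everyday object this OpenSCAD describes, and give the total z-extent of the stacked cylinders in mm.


A spool. The overall height is 264 mm.

Three coaxial cylinders, large–small–large — a spool. Two 23 mm flanges and a 218 mm core give 23 + 218 + 23 = 264 mm.


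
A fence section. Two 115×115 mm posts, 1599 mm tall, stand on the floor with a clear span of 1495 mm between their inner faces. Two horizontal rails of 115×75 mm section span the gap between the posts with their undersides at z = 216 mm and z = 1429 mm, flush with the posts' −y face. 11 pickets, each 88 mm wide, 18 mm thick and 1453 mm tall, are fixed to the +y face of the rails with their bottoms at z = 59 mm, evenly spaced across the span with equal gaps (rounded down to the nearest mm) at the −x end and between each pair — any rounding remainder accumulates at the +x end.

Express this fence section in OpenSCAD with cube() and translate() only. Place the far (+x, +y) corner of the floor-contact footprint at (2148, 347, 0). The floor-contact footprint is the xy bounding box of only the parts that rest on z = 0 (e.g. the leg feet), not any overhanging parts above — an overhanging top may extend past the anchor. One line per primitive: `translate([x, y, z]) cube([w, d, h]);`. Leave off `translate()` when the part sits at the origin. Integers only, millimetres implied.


translate([423, 232, 0]) cube([115, 115, 1599]);
translate([2033, 232, 0]) cube([115, 115, 1599]);
translate([538, 232, 216]) cube([1495, 115, 75]);
translate([538, 232, 1429]) cube([1495, 115, 75]);
translate([581, 347, 59]) cube([88, 18, 1453]);
translate([712, 347, 59]) cube([88, 18, 1453]);
translate([843, 347, 59]) cube([88, 18, 1453]);
translate([974, 347, 59]) cube([88, 18, 1453]);
translate([1105, 347, 59]) cube([88, 18, 1453]);
translate([1236, 347, 59]) cube([88, 18, 1453]);
translate([1367, 347, 59]) cube([88, 18, 1453]);
translate([1498, 347, 59]) cube([88, 18, 1453]);
translate([1629, 347, 59]) cube([88, 18, 1453]);
translate([1760, 347, 59]) cube([88, 18, 1453]);
translate([1891, 347, 59]) cube([88, 18, 1453]);


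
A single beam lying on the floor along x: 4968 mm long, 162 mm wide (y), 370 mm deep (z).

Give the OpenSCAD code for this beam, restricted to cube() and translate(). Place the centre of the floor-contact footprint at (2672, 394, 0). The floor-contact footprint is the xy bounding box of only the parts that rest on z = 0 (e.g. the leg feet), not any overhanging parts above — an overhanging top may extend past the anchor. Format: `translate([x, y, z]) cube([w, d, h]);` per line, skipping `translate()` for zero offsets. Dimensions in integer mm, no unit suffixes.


translate([188, 313, 0]) cube([4968, 162, 370]);


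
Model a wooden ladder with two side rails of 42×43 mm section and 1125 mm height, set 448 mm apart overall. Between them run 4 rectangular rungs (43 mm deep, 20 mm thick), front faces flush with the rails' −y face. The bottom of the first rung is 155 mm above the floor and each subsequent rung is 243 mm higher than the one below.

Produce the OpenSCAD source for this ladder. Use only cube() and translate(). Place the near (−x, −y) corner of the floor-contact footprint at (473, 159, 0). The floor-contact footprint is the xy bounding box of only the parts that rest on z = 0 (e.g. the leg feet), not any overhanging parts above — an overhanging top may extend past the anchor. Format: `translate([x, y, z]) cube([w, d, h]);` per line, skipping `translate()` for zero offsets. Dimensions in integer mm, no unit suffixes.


translate([473, 159, 0]) cube([42, 43, 1125]);
translate([879, 159, 0]) cube([42, 43, 1125]);
translate([515, 159, 155]) cube([364, 43, 20]);
translate([515, 159, 398]) cube([364, 43, 20]);
translate([515, 159, 641]) cube([364, 43, 20]);
translate([515, 159, 884]) cube([364, 43, 20]);


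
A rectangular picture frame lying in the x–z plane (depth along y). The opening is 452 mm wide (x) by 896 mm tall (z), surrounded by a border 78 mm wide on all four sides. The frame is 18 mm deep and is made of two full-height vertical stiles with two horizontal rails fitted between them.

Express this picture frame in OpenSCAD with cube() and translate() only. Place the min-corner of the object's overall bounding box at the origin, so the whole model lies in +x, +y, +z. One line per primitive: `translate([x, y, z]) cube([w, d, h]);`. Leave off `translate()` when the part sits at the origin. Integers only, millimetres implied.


cube([78, 18, 1052]);
translate([530, 0, 0]) cube([78, 18, 1052]);
translate([78, 0, 0]) cube([452, 18, 78]);
translate([78, 0, 974]) cube([452, 18, 78]);


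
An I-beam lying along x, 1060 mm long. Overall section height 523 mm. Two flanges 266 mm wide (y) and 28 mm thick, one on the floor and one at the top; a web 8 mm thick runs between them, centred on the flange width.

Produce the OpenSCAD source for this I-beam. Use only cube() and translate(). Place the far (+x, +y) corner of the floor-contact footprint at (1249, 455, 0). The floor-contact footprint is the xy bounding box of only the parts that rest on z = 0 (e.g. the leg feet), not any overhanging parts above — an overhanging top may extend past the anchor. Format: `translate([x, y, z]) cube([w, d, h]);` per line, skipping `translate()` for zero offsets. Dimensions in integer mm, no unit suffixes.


translate([189, 189, 0]) cube([1060, 266, 28]);
translate([189, 318, 28]) cube([1060, 8, 467]);
translate([189, 189, 495]) cube([1060, 266, 28]);


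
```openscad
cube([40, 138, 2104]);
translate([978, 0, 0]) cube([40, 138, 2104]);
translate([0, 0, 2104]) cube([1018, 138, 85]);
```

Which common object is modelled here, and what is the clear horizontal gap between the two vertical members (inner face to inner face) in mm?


A door frame. The clear opening width is 938 mm.

Two 2104 mm tall posts with a header on top — a door frame. The left jamb is 40 mm wide at x = 0; the right jamb starts at x = 978. The clear opening is 978 − 40 = 938 mm.


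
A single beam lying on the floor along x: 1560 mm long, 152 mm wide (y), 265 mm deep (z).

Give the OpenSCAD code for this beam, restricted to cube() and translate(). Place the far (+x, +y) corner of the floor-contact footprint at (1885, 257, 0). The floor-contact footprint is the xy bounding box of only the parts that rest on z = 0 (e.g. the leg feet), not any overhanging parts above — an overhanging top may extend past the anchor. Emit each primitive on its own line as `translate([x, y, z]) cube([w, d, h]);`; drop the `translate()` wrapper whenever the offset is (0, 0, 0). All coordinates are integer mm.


translate([325, 105, 0]) cube([1560, 152, 265]);
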